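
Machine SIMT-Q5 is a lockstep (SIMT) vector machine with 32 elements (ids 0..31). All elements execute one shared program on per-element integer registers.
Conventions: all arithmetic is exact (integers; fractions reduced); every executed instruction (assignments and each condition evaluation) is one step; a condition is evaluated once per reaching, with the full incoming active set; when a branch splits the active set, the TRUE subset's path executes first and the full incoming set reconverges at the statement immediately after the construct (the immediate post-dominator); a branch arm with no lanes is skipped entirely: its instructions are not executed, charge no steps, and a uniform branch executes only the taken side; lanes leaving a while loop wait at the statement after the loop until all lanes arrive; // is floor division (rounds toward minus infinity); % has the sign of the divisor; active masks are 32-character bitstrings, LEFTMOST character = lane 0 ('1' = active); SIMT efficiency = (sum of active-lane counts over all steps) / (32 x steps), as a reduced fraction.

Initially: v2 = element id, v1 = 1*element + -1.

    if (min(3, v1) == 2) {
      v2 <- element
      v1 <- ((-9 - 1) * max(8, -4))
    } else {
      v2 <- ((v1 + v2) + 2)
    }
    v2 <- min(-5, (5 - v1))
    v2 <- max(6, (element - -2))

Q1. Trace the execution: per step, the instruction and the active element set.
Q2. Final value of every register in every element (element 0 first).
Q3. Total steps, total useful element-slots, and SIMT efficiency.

step 0: eval (min(3, v1) == 2)       11111111111111111111111111111111
step 1: v2 <- element                00010000000000000000000000000000
step 2: v1 <- ((-9 - 1) * max(8, -4)) 00010000000000000000000000000000
step 3: v2 <- ((v1 + v2) + 2)        11101111111111111111111111111111
step 4: v2 <- min(-5, (5 - v1))      11111111111111111111111111111111
step 5: v2 <- max(6, (element - -2)) 11111111111111111111111111111111

Answer: 6 steps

v2: 6,6,6,6,6,7,8,9,10,11,12,13,14,15,16,17,18,19,20,21,22,23,24,25,26,27,28,29,30,31,32,33
v1: -1,0,1,-80,3,4,5,6,7,8,9,10,11,12,13,14,15,16,17,18,19,20,21,22,23,24,25,26,27,28,29,30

steps = 6; useful = 129; efficiency = 129/192 = 43/64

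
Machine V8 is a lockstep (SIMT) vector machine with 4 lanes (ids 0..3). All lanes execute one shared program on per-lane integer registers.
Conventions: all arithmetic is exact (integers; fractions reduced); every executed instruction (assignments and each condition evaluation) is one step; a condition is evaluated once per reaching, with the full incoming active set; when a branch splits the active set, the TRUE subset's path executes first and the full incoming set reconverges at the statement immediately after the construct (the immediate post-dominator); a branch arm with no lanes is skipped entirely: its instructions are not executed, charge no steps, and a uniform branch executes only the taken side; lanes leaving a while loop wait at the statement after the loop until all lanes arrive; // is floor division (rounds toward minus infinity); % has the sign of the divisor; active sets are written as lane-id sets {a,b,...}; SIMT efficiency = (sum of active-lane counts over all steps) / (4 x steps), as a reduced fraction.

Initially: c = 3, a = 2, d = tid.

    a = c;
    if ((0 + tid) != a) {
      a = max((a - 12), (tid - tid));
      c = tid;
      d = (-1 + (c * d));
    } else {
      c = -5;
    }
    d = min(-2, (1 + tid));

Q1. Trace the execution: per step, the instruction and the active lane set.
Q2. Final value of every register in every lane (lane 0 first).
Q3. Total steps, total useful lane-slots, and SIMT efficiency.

step 0: a <- c                       {0,1,2,3}
step 1: eval ((0 + tid) != a)        {0,1,2,3}
step 2: a <- max((a - 12), (tid - tid)) {0,1,2}
step 3: c <- tid                     {0,1,2}
step 4: d <- (-1 + (c * d))          {0,1,2}
step 5: c <- -5                      {3}
step 6: d <- min(-2, (1 + tid))      {0,1,2,3}

Answer: 7 steps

c: 0,1,2,-5
a: 0,0,0,3
d: -2,-2,-2,-2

steps = 7; useful = 22; efficiency = 22/28 = 11/14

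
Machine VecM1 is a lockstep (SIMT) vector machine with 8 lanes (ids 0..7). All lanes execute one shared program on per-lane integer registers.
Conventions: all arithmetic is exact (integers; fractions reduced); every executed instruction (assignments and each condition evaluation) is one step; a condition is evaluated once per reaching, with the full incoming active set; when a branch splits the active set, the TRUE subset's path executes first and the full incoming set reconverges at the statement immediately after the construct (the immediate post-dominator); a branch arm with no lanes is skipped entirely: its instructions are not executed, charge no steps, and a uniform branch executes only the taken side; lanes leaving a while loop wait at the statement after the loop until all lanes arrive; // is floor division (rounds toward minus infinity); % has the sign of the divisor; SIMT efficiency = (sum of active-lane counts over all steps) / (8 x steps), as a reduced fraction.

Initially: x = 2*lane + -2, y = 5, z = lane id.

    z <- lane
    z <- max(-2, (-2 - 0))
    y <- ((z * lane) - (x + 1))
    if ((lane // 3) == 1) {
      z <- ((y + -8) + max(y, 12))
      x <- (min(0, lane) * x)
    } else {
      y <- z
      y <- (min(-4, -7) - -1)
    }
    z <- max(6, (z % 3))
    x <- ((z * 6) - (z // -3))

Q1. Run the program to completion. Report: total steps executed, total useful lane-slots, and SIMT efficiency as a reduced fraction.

Answer: 10 steps, 64 useful, 4/5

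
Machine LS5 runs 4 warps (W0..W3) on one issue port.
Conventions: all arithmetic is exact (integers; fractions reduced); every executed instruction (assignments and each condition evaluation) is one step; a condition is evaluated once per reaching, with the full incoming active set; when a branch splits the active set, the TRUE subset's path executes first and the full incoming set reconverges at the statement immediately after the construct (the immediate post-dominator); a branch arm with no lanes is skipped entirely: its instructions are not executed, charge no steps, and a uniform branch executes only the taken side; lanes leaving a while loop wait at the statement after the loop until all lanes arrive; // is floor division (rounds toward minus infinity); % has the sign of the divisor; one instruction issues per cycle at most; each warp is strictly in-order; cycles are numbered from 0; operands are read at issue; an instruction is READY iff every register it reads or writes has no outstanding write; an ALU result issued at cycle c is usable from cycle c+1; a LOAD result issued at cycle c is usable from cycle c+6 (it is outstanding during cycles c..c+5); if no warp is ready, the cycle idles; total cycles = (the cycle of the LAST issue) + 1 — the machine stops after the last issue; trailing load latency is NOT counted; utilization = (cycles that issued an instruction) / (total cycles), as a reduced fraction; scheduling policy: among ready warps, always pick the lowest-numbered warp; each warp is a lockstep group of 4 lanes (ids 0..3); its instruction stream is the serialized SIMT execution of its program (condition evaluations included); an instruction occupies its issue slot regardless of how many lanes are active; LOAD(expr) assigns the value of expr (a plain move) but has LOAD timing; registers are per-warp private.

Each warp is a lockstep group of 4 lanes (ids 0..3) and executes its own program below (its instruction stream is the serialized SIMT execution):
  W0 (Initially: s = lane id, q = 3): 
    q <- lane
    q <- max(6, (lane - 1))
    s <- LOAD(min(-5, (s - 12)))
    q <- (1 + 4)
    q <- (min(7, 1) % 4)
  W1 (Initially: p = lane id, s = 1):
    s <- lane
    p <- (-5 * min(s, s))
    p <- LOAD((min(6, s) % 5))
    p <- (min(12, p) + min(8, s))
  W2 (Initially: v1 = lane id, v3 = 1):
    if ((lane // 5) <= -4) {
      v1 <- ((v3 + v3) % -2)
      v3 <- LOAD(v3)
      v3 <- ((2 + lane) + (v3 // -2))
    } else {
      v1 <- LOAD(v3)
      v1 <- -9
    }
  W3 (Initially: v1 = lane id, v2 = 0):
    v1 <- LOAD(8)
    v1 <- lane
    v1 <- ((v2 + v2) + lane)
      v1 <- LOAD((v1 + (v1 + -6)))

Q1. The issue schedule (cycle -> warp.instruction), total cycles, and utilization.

cycle 0: W0.I0
cycle 1: W0.I1
cycle 2: W0.I2
cycle 3: W0.I3
cycle 4: W0.I4
cycle 5: W1.I0
cycle 6: W1.I1
cycle 7: W1.I2
cycle 8: W2.I0
cycle 9: W2.I1
cycle 10: W3.I0
cycle 11: idle
cycle 12: idle
cycle 13: W1.I3
cycle 14: idle
cycle 15: W2.I2
cycle 16: W3.I1
cycle 17: W3.I2
cycle 18: W3.I3

Answer: 19 cycles, utilization 16/19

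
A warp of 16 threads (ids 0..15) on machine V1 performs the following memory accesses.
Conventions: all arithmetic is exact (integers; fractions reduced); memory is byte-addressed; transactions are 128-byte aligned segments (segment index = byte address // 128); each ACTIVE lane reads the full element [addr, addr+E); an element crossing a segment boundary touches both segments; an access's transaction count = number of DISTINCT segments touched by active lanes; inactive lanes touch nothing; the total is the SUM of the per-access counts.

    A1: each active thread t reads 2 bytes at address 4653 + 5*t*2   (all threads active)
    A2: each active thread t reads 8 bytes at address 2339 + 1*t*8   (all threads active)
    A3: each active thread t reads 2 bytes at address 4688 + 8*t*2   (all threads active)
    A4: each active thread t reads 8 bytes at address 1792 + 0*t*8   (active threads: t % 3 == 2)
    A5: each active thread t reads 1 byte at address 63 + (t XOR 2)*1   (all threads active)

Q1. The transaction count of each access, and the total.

A1: 2 transactions
A2: 2 transactions
A3: 3 transactions
A4: 1 transaction
A5: 1 transaction

Answer: 2,2,3,1,1; total 9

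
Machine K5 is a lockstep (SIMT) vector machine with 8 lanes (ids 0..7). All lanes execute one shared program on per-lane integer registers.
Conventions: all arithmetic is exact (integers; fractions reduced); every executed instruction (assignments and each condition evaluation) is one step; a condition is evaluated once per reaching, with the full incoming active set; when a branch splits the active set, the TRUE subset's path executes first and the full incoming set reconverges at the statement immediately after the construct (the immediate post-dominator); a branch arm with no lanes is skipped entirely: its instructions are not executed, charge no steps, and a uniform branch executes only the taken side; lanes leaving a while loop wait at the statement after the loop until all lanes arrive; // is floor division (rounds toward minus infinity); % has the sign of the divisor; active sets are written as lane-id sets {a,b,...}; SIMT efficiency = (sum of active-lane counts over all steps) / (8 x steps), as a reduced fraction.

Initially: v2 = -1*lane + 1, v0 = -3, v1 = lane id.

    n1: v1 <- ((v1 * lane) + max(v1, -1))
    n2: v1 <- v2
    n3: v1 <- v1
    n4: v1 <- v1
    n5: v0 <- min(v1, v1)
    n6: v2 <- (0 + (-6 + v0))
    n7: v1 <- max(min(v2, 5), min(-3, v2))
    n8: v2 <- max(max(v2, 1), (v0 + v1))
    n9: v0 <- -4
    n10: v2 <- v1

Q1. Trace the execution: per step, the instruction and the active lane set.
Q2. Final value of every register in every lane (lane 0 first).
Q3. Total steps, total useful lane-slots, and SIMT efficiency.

step 0: v1 <- ((v1 * lane) + max(v1, -1)) {0,1,2,3,4,5,6,7}
step 1: v1 <- v2                     {0,1,2,3,4,5,6,7}
step 2: v1 <- v1                     {0,1,2,3,4,5,6,7}
step 3: v1 <- v1                     {0,1,2,3,4,5,6,7}
step 4: v0 <- min(v1, v1)            {0,1,2,3,4,5,6,7}
step 5: v2 <- (0 + (-6 + v0))        {0,1,2,3,4,5,6,7}
step 6: v1 <- max(min(v2, 5), min(-3, v2)) {0,1,2,3,4,5,6,7}
step 7: v2 <- max(max(v2, 1), (v0 + v1)) {0,1,2,3,4,5,6,7}
step 8: v0 <- -4                     {0,1,2,3,4,5,6,7}
step 9: v2 <- v1                     {0,1,2,3,4,5,6,7}

Answer: 10 steps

v2: -5,-6,-7,-8,-9,-10,-11,-12
v0: -4,-4,-4,-4,-4,-4,-4,-4
v1: -5,-6,-7,-8,-9,-10,-11,-12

steps = 10; useful = 80; efficiency = 80/80 = 1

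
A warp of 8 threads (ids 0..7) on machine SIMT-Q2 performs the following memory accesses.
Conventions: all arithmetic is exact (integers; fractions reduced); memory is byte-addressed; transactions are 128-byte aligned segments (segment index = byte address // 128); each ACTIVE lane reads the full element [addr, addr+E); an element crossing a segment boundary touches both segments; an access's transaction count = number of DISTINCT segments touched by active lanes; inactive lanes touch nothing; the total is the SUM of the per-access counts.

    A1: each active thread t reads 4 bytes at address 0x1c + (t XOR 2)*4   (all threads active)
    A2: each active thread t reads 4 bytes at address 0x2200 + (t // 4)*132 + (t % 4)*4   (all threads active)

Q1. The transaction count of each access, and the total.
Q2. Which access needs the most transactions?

A1: 1 transaction
A2: 2 transactions

Answer: 1,2; total 3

Answer: A2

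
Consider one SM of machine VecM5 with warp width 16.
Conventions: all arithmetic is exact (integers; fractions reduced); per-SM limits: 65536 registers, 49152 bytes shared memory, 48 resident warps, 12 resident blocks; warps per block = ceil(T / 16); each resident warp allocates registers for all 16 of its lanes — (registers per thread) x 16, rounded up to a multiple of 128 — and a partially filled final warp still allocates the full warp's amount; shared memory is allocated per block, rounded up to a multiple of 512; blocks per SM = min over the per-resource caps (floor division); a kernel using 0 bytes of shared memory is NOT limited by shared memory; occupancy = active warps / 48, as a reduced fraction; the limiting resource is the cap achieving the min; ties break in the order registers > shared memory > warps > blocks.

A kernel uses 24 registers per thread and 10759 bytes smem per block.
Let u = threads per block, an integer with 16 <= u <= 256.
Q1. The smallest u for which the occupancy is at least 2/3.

Answer: u = 113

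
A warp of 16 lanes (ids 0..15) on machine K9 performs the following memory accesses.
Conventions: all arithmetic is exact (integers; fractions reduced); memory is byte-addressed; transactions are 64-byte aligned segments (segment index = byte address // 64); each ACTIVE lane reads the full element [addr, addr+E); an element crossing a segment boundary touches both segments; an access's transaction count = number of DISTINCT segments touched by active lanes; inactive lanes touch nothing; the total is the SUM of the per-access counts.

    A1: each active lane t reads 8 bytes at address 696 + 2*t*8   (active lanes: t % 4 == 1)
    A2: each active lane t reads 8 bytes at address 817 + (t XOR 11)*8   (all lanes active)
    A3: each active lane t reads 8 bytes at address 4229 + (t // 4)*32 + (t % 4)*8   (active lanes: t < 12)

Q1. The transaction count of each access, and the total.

A1: 4 transactions
A2: 3 transactions
A3: 2 transactions

Answer: 4,3,2; total 9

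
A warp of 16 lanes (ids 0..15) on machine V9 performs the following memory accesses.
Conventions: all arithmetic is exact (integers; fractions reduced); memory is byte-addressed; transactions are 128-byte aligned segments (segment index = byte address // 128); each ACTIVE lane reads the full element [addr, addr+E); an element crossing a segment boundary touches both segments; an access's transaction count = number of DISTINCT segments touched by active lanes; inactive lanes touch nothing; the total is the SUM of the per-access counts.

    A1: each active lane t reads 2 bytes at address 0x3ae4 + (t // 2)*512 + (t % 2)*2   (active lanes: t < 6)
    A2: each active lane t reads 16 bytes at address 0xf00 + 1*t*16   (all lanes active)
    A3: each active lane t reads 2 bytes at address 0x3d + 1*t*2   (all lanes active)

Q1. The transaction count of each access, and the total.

A1: 3 transactions
A2: 2 transactions
A3: 1 transaction

Answer: 3,2,1; total 6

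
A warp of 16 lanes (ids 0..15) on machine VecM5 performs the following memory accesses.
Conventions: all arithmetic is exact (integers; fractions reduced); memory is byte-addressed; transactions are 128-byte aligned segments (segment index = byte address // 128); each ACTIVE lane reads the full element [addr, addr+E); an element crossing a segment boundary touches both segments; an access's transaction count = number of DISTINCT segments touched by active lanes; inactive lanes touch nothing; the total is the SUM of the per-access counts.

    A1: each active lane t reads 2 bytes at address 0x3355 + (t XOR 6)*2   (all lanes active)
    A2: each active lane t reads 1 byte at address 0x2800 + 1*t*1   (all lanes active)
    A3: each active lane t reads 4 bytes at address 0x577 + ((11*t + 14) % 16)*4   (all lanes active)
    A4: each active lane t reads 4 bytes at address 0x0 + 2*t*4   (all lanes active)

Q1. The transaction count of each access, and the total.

A1: 1 transaction
A2: 1 transaction
A3: 2 transactions
A4: 1 transaction

Answer: 1,1,2,1; total 5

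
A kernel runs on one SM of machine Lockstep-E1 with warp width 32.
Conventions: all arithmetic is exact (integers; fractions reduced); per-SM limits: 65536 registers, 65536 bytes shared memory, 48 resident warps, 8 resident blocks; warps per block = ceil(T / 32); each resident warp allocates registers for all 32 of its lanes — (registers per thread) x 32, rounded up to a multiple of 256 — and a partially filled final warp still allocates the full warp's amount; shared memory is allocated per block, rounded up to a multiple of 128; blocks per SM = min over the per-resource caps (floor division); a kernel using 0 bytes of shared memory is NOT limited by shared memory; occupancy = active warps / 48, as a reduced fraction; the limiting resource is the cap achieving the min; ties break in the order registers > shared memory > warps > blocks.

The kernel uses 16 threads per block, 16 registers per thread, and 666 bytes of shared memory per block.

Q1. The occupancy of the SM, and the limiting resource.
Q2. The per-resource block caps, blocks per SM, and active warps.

Answer: occupancy 1/6, limited by blocks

registers: 128 blocks
shared memory: 85 blocks
warps: 48 blocks
blocks: 8 blocks

Answer: 8 blocks, 8 active warps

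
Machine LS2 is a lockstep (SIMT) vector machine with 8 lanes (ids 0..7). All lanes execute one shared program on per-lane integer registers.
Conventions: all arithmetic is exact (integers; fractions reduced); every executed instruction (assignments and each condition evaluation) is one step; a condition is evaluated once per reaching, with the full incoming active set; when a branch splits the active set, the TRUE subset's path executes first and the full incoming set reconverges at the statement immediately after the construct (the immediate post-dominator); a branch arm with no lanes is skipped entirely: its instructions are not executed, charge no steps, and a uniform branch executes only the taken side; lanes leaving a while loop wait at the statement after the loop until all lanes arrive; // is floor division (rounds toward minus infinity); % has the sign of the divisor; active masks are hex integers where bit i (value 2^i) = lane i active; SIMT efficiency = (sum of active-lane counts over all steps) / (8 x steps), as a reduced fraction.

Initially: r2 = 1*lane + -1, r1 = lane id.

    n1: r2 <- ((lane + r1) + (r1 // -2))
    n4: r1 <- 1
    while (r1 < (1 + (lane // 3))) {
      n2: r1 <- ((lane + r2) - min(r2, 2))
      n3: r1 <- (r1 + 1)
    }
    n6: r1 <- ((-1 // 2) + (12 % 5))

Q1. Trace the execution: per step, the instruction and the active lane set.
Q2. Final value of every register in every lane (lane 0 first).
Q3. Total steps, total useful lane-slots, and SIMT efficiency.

step 0: r2 <- ((lane + r1) + (r1 // -2)) 0xff
step 1: r1 <- 1                      0xff
step 2: eval (r1 < (1 + (lane // 3))) 0xff
step 3: r1 <- ((lane + r2) - min(r2, 2)) 0xf8
step 4: r1 <- (r1 + 1)               0xf8
step 5: eval (r1 < (1 + (lane // 3))) 0xf8
step 6: r1 <- ((-1 // 2) + (12 % 5)) 0xff

Answer: 7 steps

r2: 0,1,3,4,6,7,9,10
r1: 1,1,1,1,1,1,1,1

steps = 7; useful = 47; efficiency = 47/56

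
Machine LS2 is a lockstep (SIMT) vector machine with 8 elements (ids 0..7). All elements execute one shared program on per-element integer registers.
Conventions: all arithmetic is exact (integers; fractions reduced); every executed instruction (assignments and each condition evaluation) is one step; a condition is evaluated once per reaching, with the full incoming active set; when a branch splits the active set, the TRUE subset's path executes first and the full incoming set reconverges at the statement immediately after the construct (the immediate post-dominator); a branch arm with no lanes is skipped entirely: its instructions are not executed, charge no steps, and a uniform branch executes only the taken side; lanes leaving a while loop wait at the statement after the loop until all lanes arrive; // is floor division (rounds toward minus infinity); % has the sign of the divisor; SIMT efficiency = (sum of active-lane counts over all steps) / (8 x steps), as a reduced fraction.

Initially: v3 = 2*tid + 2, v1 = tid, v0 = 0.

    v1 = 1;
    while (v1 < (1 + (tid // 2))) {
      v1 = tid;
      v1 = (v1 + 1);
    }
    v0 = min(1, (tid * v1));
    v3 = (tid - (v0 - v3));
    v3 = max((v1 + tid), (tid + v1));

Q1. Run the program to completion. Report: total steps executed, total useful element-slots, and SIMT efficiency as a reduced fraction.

Answer: 8 steps, 58 useful, 29/32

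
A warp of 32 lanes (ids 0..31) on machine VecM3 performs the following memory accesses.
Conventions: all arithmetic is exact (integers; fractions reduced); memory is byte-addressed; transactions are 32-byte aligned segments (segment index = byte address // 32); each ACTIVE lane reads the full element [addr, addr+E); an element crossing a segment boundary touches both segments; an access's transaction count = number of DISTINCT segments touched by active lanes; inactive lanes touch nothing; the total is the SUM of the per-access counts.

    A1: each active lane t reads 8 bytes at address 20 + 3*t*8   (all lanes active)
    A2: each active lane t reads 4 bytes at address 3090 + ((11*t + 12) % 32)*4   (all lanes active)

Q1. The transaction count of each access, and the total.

A1: 25 transactions
A2: 5 transactions

Answer: 25,5; total 30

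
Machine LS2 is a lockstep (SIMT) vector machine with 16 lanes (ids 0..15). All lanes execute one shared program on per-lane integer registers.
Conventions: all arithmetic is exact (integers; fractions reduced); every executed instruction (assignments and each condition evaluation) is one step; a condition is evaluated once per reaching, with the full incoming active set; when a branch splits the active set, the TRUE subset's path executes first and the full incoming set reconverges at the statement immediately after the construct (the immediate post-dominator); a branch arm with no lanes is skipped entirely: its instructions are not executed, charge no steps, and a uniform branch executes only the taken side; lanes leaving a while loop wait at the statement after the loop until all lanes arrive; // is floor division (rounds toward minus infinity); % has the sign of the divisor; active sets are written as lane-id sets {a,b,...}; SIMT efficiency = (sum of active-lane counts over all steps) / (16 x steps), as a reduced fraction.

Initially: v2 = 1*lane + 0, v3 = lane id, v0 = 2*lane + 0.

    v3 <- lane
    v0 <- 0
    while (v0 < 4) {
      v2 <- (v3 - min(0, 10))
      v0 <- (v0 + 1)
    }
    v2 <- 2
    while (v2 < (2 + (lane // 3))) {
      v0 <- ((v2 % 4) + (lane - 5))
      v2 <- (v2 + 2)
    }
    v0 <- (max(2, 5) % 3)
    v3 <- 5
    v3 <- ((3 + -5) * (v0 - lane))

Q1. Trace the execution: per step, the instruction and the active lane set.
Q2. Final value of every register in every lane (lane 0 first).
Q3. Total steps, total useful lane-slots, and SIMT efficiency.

step 0: v3 <- lane                   {0,1,2,3,4,5,6,7,8,9,10,11,12,13,14,15}
step 1: v0 <- 0                      {0,1,2,3,4,5,6,7,8,9,10,11,12,13,14,15}
step 2: eval (v0 < 4)                {0,1,2,3,4,5,6,7,8,9,10,11,12,13,14,15}
step 3: v2 <- (v3 - min(0, 10))      {0,1,2,3,4,5,6,7,8,9,10,11,12,13,14,15}
step 4: v0 <- (v0 + 1)               {0,1,2,3,4,5,6,7,8,9,10,11,12,13,14,15}
step 5: eval (v0 < 4)                {0,1,2,3,4,5,6,7,8,9,10,11,12,13,14,15}
step 6: v2 <- (v3 - min(0, 10))      {0,1,2,3,4,5,6,7,8,9,10,11,12,13,14,15}
step 7: v0 <- (v0 + 1)               {0,1,2,3,4,5,6,7,8,9,10,11,12,13,14,15}
step 8: eval (v0 < 4)                {0,1,2,3,4,5,6,7,8,9,10,11,12,13,14,15}
step 9: v2 <- (v3 - min(0, 10))      {0,1,2,3,4,5,6,7,8,9,10,11,12,13,14,15}
step 10: v0 <- (v0 + 1)               {0,1,2,3,4,5,6,7,8,9,10,11,12,13,14,15}
step 11: eval (v0 < 4)                {0,1,2,3,4,5,6,7,8,9,10,11,12,13,14,15}
step 12: v2 <- (v3 - min(0, 10))      {0,1,2,3,4,5,6,7,8,9,10,11,12,13,14,15}
step 13: v0 <- (v0 + 1)               {0,1,2,3,4,5,6,7,8,9,10,11,12,13,14,15}
step 14: eval (v0 < 4)                {0,1,2,3,4,5,6,7,8,9,10,11,12,13,14,15}
step 15: v2 <- 2                      {0,1,2,3,4,5,6,7,8,9,10,11,12,13,14,15}
step 16: eval (v2 < (2 + (lane // 3))) {0,1,2,3,4,5,6,7,8,9,10,11,12,13,14,15}
step 17: v0 <- ((v2 % 4) + (lane - 5)) {3,4,5,6,7,8,9,10,11,12,13,14,15}
step 18: v2 <- (v2 + 2)               {3,4,5,6,7,8,9,10,11,12,13,14,15}
step 19: eval (v2 < (2 + (lane // 3))) {3,4,5,6,7,8,9,10,11,12,13,14,15}
step 20: v0 <- ((v2 % 4) + (lane - 5)) {9,10,11,12,13,14,15}
step 21: v2 <- (v2 + 2)               {9,10,11,12,13,14,15}
step 22: eval (v2 < (2 + (lane // 3))) {9,10,11,12,13,14,15}
step 23: v0 <- ((v2 % 4) + (lane - 5)) {15}
step 24: v2 <- (v2 + 2)               {15}
step 25: eval (v2 < (2 + (lane // 3))) {15}
step 26: v0 <- (max(2, 5) % 3)        {0,1,2,3,4,5,6,7,8,9,10,11,12,13,14,15}
step 27: v3 <- 5                      {0,1,2,3,4,5,6,7,8,9,10,11,12,13,14,15}
step 28: v3 <- ((3 + -5) * (v0 - lane)) {0,1,2,3,4,5,6,7,8,9,10,11,12,13,14,15}

Answer: 29 steps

v2: 2,2,2,4,4,4,4,4,4,6,6,6,6,6,6,8
v3: -4,-2,0,2,4,6,8,10,12,14,16,18,20,22,24,26
v0: 2,2,2,2,2,2,2,2,2,2,2,2,2,2,2,2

steps = 29; useful = 383; efficiency = 383/464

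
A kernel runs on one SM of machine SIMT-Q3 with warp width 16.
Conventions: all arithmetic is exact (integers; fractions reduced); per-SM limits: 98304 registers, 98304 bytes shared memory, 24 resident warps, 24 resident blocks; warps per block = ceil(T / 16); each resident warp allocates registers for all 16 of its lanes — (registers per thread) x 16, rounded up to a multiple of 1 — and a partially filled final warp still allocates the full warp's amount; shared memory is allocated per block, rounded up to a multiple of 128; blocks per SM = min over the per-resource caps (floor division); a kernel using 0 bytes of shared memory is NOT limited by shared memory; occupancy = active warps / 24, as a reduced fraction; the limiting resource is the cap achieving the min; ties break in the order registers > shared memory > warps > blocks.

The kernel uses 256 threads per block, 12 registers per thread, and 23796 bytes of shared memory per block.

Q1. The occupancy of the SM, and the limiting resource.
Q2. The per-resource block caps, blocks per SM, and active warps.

Answer: occupancy 2/3, limited by warps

registers: 32 blocks
shared memory: 4 blocks
warps: 1 block
blocks: 24 blocks

Answer: 1 block, 16 active warps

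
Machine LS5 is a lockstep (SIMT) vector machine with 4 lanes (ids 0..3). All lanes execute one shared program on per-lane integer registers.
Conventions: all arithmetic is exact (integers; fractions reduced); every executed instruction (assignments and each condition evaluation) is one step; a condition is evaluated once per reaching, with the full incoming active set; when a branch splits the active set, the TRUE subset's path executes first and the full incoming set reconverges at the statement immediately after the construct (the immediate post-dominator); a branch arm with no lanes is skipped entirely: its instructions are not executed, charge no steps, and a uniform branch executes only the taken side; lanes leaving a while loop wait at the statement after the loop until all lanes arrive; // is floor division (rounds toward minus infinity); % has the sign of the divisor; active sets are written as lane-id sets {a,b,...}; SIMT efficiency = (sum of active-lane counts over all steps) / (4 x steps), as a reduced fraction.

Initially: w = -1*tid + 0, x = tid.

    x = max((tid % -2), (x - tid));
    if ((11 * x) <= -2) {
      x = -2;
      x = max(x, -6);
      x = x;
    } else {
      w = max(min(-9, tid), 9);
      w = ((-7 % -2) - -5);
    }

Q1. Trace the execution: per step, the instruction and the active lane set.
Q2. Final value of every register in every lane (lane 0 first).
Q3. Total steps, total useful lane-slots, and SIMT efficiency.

step 0: x <- max((tid % -2), (x - tid)) {0,1,2,3}
step 1: eval ((11 * x) <= -2)        {0,1,2,3}
step 2: w <- max(min(-9, tid), 9)    {0,1,2,3}
step 3: w <- ((-7 % -2) - -5)        {0,1,2,3}

Answer: 4 steps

w: 4,4,4,4
x: 0,0,0,0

steps = 4; useful = 16; efficiency = 16/16 = 1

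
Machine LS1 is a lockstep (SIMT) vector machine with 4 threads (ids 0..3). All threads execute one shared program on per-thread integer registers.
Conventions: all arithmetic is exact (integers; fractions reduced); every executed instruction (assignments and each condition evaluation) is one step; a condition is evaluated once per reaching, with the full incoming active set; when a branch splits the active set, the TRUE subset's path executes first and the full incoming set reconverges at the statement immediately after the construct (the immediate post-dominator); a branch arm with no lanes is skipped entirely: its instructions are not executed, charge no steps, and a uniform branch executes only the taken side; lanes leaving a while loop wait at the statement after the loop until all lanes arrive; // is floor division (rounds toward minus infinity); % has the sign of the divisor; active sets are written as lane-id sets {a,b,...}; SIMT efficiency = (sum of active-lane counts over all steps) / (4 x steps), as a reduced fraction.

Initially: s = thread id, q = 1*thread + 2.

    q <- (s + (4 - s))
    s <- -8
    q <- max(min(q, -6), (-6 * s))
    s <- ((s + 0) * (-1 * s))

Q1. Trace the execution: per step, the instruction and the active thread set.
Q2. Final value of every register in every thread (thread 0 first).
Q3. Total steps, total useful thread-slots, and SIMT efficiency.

step 0: q <- (s + (4 - s))           {0,1,2,3}
step 1: s <- -8                      {0,1,2,3}
step 2: q <- max(min(q, -6), (-6 * s)) {0,1,2,3}
step 3: s <- ((s + 0) * (-1 * s))    {0,1,2,3}

Answer: 4 steps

s: -64,-64,-64,-64
q: 48,48,48,48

steps = 4; useful = 16; efficiency = 16/16 = 1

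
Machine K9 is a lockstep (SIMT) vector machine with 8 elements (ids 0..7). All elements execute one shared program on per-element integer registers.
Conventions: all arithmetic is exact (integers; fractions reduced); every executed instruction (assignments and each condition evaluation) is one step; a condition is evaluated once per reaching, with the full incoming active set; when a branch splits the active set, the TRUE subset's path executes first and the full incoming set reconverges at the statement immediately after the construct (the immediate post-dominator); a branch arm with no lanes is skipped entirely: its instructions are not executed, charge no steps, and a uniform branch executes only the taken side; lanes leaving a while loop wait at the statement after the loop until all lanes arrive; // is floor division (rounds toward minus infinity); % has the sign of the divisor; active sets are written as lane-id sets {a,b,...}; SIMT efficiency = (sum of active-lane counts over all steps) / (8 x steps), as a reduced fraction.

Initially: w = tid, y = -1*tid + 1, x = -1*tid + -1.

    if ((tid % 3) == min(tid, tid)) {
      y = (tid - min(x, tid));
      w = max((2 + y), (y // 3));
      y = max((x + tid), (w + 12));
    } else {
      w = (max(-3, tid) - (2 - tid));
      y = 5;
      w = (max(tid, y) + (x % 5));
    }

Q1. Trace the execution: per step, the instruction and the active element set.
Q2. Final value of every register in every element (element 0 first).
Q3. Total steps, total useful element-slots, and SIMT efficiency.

step 0: eval ((tid % 3) == min(tid, tid)) {0,1,2,3,4,5,6,7}
step 1: y <- (tid - min(x, tid))     {0,1,2}
step 2: w <- max((2 + y), (y // 3))  {0,1,2}
step 3: y <- max((x + tid), (w + 12)) {0,1,2}
step 4: w <- (max(-3, tid) - (2 - tid)) {3,4,5,6,7}
step 5: y <- 5                       {3,4,5,6,7}
step 6: w <- (max(tid, y) + (x % 5)) {3,4,5,6,7}

Answer: 7 steps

w: 3,5,7,6,5,9,9,9
y: 15,17,19,5,5,5,5,5
x: -1,-2,-3,-4,-5,-6,-7,-8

steps = 7; useful = 32; efficiency = 32/56 = 4/7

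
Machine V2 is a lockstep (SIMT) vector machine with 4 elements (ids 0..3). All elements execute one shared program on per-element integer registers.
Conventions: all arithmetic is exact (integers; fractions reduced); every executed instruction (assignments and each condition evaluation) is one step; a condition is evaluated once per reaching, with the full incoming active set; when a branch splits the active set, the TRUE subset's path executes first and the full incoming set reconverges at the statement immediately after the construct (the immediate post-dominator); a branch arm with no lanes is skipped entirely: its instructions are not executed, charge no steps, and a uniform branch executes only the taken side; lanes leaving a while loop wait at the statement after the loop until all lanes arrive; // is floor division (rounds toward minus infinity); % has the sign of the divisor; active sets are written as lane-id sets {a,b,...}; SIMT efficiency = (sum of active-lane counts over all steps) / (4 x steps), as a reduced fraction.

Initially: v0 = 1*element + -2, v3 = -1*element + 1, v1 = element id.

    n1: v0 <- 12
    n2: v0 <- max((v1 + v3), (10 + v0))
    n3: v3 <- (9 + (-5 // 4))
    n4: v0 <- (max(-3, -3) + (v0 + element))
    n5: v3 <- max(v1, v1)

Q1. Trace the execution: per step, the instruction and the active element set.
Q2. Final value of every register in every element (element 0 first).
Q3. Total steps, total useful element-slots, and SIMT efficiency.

step 0: v0 <- 12                     {0,1,2,3}
step 1: v0 <- max((v1 + v3), (10 + v0)) {0,1,2,3}
step 2: v3 <- (9 + (-5 // 4))        {0,1,2,3}
step 3: v0 <- (max(-3, -3) + (v0 + element)) {0,1,2,3}
step 4: v3 <- max(v1, v1)            {0,1,2,3}

Answer: 5 steps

v0: 19,20,21,22
v3: 0,1,2,3
v1: 0,1,2,3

steps = 5; useful = 20; efficiency = 20/20 = 1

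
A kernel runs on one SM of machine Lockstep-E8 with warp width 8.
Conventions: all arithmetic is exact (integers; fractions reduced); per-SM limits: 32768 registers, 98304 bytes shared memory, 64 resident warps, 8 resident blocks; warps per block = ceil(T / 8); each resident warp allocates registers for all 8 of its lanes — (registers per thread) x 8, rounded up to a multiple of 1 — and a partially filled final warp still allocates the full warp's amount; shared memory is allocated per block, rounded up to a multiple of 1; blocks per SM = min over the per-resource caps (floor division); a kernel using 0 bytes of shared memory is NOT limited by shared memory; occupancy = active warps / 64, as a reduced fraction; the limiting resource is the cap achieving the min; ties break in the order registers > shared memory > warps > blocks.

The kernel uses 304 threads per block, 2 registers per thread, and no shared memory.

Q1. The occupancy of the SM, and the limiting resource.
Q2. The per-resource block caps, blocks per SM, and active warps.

Answer: occupancy 19/32, limited by warps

registers: 53 blocks
shared memory: no limit (kernel uses none)
warps: 1 block
blocks: 8 blocks

Answer: 1 block, 38 active warps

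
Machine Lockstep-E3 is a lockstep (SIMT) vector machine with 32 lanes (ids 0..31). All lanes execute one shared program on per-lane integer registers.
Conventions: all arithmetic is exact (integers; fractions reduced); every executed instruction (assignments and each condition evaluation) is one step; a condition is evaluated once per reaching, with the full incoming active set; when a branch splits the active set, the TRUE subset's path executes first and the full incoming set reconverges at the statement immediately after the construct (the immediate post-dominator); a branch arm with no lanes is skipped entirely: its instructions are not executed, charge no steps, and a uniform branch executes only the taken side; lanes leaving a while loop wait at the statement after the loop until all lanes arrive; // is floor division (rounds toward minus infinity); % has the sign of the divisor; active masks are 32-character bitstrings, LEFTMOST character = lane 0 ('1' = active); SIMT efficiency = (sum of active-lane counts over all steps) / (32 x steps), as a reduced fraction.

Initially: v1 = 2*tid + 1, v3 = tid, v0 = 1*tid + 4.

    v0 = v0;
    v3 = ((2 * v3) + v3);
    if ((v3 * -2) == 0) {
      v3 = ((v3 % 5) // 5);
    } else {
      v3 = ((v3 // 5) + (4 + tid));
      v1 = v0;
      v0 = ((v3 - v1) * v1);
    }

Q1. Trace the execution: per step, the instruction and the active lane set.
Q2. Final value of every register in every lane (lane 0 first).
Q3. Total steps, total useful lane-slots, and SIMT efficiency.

step 0: v0 <- v0                     11111111111111111111111111111111
step 1: v3 <- ((2 * v3) + v3)        11111111111111111111111111111111
step 2: eval ((v3 * -2) == 0)        11111111111111111111111111111111
step 3: v3 <- ((v3 % 5) // 5)        10000000000000000000000000000000
step 4: v3 <- ((v3 // 5) + (4 + tid)) 01111111111111111111111111111111
step 5: v1 <- v0                     01111111111111111111111111111111
step 6: v0 <- ((v3 - v1) * v1)       01111111111111111111111111111111

Answer: 7 steps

v1: 1,5,6,7,8,9,10,11,12,13,14,15,16,17,18,19,20,21,22,23,24,25,26,27,28,29,30,31,32,33,34,35
v3: 0,5,7,8,10,12,13,15,16,18,20,21,23,24,26,28,29,31,32,34,36,37,39,40,42,44,45,47,48,50,52,53
v0: 4,0,6,7,16,27,30,44,48,65,84,90,112,119,144,171,180,210,220,253,288,300,338,351,392,435,450,496,512,561,612,630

steps = 7; useful = 190; efficiency = 190/224 = 95/112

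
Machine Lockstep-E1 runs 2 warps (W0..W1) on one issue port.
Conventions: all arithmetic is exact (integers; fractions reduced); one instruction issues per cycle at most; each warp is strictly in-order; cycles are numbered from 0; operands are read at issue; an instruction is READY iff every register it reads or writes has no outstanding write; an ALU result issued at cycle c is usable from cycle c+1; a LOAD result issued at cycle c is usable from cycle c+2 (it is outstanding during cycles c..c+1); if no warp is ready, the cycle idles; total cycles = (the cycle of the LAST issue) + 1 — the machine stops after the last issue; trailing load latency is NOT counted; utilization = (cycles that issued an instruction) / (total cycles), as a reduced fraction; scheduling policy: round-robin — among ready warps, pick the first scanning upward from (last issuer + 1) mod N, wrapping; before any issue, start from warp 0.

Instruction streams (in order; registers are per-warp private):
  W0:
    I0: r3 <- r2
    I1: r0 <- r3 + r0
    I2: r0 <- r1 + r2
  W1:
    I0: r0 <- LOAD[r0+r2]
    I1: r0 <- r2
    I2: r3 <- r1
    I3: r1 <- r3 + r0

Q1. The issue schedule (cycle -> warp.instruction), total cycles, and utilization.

cycle 0: W0.I0
cycle 1: W1.I0
cycle 2: W0.I1
cycle 3: W1.I1
cycle 4: W0.I2
cycle 5: W1.I2
cycle 6: W1.I3

Answer: 7 cycles, utilization 1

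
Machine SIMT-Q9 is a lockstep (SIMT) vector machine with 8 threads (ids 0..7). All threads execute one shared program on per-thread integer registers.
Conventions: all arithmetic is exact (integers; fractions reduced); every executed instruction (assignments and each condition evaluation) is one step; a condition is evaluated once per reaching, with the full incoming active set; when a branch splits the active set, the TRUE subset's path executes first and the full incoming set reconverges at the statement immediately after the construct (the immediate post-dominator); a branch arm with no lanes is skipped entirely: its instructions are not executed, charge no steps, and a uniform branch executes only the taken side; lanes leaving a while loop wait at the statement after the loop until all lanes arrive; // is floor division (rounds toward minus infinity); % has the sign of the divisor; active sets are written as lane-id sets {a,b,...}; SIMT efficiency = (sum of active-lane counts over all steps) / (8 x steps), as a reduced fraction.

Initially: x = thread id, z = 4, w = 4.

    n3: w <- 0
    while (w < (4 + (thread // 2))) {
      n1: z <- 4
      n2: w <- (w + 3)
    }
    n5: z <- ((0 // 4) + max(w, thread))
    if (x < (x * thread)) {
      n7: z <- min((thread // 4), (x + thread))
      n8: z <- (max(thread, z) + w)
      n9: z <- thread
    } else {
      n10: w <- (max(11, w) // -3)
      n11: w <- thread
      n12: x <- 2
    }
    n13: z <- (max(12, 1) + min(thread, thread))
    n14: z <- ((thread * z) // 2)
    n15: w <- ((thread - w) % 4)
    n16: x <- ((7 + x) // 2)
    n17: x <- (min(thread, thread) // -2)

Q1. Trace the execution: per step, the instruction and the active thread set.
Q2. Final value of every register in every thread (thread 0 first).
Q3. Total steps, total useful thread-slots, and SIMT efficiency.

step 0: w <- 0                       {0,1,2,3,4,5,6,7}
step 1: eval (w < (4 + (thread // 2))) {0,1,2,3,4,5,6,7}
step 2: z <- 4                       {0,1,2,3,4,5,6,7}
step 3: w <- (w + 3)                 {0,1,2,3,4,5,6,7}
step 4: eval (w < (4 + (thread // 2))) {0,1,2,3,4,5,6,7}
step 5: z <- 4                       {0,1,2,3,4,5,6,7}
step 6: w <- (w + 3)                 {0,1,2,3,4,5,6,7}
step 7: eval (w < (4 + (thread // 2))) {0,1,2,3,4,5,6,7}
step 8: z <- 4                       {6,7}
step 9: w <- (w + 3)                 {6,7}
step 10: eval (w < (4 + (thread // 2))) {6,7}
step 11: z <- ((0 // 4) + max(w, thread)) {0,1,2,3,4,5,6,7}
step 12: eval (x < (x * thread))      {0,1,2,3,4,5,6,7}
step 13: z <- min((thread // 4), (x + thread)) {2,3,4,5,6,7}
step 14: z <- (max(thread, z) + w)    {2,3,4,5,6,7}
step 15: z <- thread                  {2,3,4,5,6,7}
step 16: w <- (max(11, w) // -3)      {0,1}
step 17: w <- thread                  {0,1}
step 18: x <- 2                       {0,1}
step 19: z <- (max(12, 1) + min(thread, thread)) {0,1,2,3,4,5,6,7}
step 20: z <- ((thread * z) // 2)     {0,1,2,3,4,5,6,7}
step 21: w <- ((thread - w) % 4)      {0,1,2,3,4,5,6,7}
step 22: x <- ((7 + x) // 2)          {0,1,2,3,4,5,6,7}
step 23: x <- (min(thread, thread) // -2) {0,1,2,3,4,5,6,7}

Answer: 24 steps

x: 0,-1,-1,-2,-2,-3,-3,-4
z: 0,6,14,22,32,42,54,66
w: 0,0,0,1,2,3,1,2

steps = 24; useful = 150; efficiency = 150/192 = 25/32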